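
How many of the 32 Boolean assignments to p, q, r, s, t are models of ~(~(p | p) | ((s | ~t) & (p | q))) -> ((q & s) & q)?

28

Initial set: {T (~(~(p | p) | ((s | ~t) & (p | q))) -> ((q & s) & q))}.
T (~(~(p | p) | ((s | ~t) & (p | q))) -> ((q & s) & q)): β-rule — branch into F ~(~(p | p) | ((s | ~t) & (p | q)))  //  T ((q & s) & q).
  branch 1 (add F ~(~(p | p) | ((s | ~t) & (p | q)))):
    F ~(~(p | p) | ((s | ~t) & (p | q))): β-rule — branch into T ~(p | p)  //  T ((s | ~t) & (p | q)).
      branch 1.1 (add T ~(p | p)):
        T ~(p | p): α-rule — add F p, F p.
        ○ open, literals {p=false}.
      branch 1.2 (add T ((s | ~t) & (p | q))):
        T ((s | ~t) & (p | q)): α-rule — add T (s | ~t), T (p | q).
        T (s | ~t): β-rule — branch into T s  //  T ~t.
          branch 1.2.1 (add T s):
            T (p | q): β-rule — branch into T p  //  T q.
              branch 1.2.1.1 (add T p):
                ○ open, literals {p=true, s=true}.
              branch 1.2.1.2 (add T q):
                ○ open, literals {q=true, s=true}.
          branch 1.2.2 (add T ~t):
            T (p | q): β-rule — branch into T p  //  T q.
              branch 1.2.2.1 (add T p):
                ○ open, literals {p=true, t=false}.
              branch 1.2.2.2 (add T q):
                ○ open, literals {q=true, t=false}.
  branch 2 (add T ((q & s) & q)):
    T ((q & s) & q): α-rule — add T (q & s), T q.
    T (q & s): α-rule — add T q, T s.
    ○ open, literals {q=true, s=true}.
0 branches closed, 6 open.
Each open branch fixes some atoms; the unmentioned ones are free. Counting distinct full assignments: branch {p=false} (q, r, s, t) contributes 16 new; branch {p=true, s=true} (q, r, t) contributes 8 new; branch {q=true, s=true} (p, r, t) contributes 0 new; branch {p=true, t=false} (q, r, s) contributes 4 new; branch {q=true, t=false} (p, r, s) contributes 0 new; branch {q=true, s=true} (p, r, t) contributes 0 new. Total: 28.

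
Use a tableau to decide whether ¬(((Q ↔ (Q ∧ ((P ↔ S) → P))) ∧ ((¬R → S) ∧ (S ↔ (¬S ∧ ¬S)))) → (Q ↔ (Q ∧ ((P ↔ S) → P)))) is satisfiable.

Unsatisfiable

Initial set: {¬(((Q ↔ (Q ∧ ((P ↔ S) → P))) ∧ ((¬R → S) ∧ (S ↔ (¬S ∧ ¬S)))) → (Q ↔ (Q ∧ ((P ↔ S) → P))))}.
¬(((Q ↔ (Q ∧ ((P ↔ S) → P))) ∧ ((¬R → S) ∧ (S ↔ (¬S ∧ ¬S)))) → (Q ↔ (Q ∧ ((P ↔ S) → P)))): α-rule — add ((Q ↔ (Q ∧ ((P ↔ S) → P))) ∧ ((¬R → S) ∧ (S ↔ (¬S ∧ ¬S)))), ¬(Q ↔ (Q ∧ ((P ↔ S) → P))).
((Q ↔ (Q ∧ ((P ↔ S) → P))) ∧ ((¬R → S) ∧ (S ↔ (¬S ∧ ¬S)))): α-rule — add (Q ↔ (Q ∧ ((P ↔ S) → P))), ((¬R → S) ∧ (S ↔ (¬S ∧ ¬S))).
((¬R → S) ∧ (S ↔ (¬S ∧ ¬S))): α-rule — add (¬R → S), (S ↔ (¬S ∧ ¬S)).
¬(Q ↔ (Q ∧ ((P ↔ S) → P))): β-rule — branch into Q, ¬(Q ∧ ((P ↔ S) → P))  //  ¬Q, (Q ∧ ((P ↔ S) → P)).
  branch 1 (add Q, ¬(Q ∧ ((P ↔ S) → P))):
    (Q ↔ (Q ∧ ((P ↔ S) → P))): β-rule — branch into Q, (Q ∧ ((P ↔ S) → P))  //  ¬Q, ¬(Q ∧ ((P ↔ S) → P)).
      branch 1.1 (add Q, (Q ∧ ((P ↔ S) → P))):
        (Q ∧ ((P ↔ S) → P)): α-rule — add Q, ((P ↔ S) → P).
        (¬R → S): β-rule — branch into ¬¬R  //  S.
          branch 1.1.1 (add ¬¬R):
            (S ↔ (¬S ∧ ¬S)): β-rule — branch into S, (¬S ∧ ¬S)  //  ¬S, ¬(¬S ∧ ¬S).
              branch 1.1.1.1 (add S, (¬S ∧ ¬S)):
                (¬S ∧ ¬S): α-rule — add ¬S, ¬S.
                × closes — contains both S and ¬S.
              branch 1.1.1.2 (add ¬S, ¬(¬S ∧ ¬S)):
                ¬(Q ∧ ((P ↔ S) → P)): β-rule — branch into ¬Q  //  ¬((P ↔ S) → P).
                  branch 1.1.1.2.1 (add ¬Q):
                    × closes — contains both Q and ¬Q.
                  branch 1.1.1.2.2 (add ¬((P ↔ S) → P)):
                    ¬((P ↔ S) → P): α-rule — add (P ↔ S), ¬P.
                    ((P ↔ S) → P): β-rule — branch into ¬(P ↔ S)  //  P.
                      branch 1.1.1.2.2.1 (add ¬(P ↔ S)):
                        ¬(¬S ∧ ¬S): β-rule — branch into ¬¬S  //  ¬¬S.
                          branch 1.1.1.2.2.1.1 (add ¬¬S):
                            × closes — contains both S and ¬S.
                          branch 1.1.1.2.2.1.2 (add ¬¬S):
                            × closes — contains both S and ¬S.
                      branch 1.1.1.2.2.2 (add P):
                        × closes — contains both P and ¬P.
          branch 1.1.2 (add S):
            (S ↔ (¬S ∧ ¬S)): β-rule — branch into S, (¬S ∧ ¬S)  //  ¬S, ¬(¬S ∧ ¬S).
              branch 1.1.2.1 (add S, (¬S ∧ ¬S)):
                (¬S ∧ ¬S): α-rule — add ¬S, ¬S.
                × closes — contains both S and ¬S.
              branch 1.1.2.2 (add ¬S, ¬(¬S ∧ ¬S)):
                × closes — contains both S and ¬S.
      branch 1.2 (add ¬Q, ¬(Q ∧ ((P ↔ S) → P))):
        × closes — contains both Q and ¬Q.
  branch 2 (add ¬Q, (Q ∧ ((P ↔ S) → P))):
    (Q ∧ ((P ↔ S) → P)): α-rule — add Q, ((P ↔ S) → P).
    × closes — contains both Q and ¬Q.
All 9 branches close.
Every branch closed; the formula is unsatisfiable.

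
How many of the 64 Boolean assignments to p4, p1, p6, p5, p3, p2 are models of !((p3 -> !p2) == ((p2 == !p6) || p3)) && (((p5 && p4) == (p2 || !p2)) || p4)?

Initial set: {(!((p3 -> !p2) == ((p2 == !p6) || p3)) && (((p5 && p4) == (p2 || !p2)) || p4))}.
(!((p3 -> !p2) == ((p2 == !p6) || p3)) && (((p5 && p4) == (p2 || !p2)) || p4)): α-rule — add !((p3 -> !p2) == ((p2 == !p6) || p3)), (((p5 && p4) == (p2 || !p2)) || p4).
!((p3 -> !p2) == ((p2 == !p6) || p3)): β-rule — branch into (p3 -> !p2), !((p2 == !p6) || p3)  //  !(p3 -> !p2), ((p2 == !p6) || p3).
  branch 1 (add (p3 -> !p2), !((p2 == !p6) || p3)):
    !((p2 == !p6) || p3): α-rule — add !(p2 == !p6), !p3.
    (((p5 && p4) == (p2 || !p2)) || p4): β-rule — branch into ((p5 && p4) == (p2 || !p2))  //  p4.
      branch 1.1 (add ((p5 && p4) == (p2 || !p2))):
        (p3 -> !p2): β-rule — branch into !p3  //  !p2.
          branch 1.1.1 (add !p3):
            !(p2 == !p6): β-rule — branch into p2, !!p6  //  !p2, !p6.
              branch 1.1.1.1 (add p2, !!p6):
                ((p5 && p4) == (p2 || !p2)): β-rule — branch into (p5 && p4), (p2 || !p2)  //  !(p5 && p4), !(p2 || !p2).
                  branch 1.1.1.1.1 (add (p5 && p4), (p2 || !p2)):
                    (p5 && p4): α-rule — add p5, p4.
                    (p2 || !p2): β-rule — branch into p2  //  !p2.
                      branch 1.1.1.1.1.1 (add p2):
                        ○ open, literals {p2=1, p3=0, p4=1, p5=1, p6=1}.
                      branch 1.1.1.1.1.2 (add !p2):
                        × closes — contains both p2 and !p2.
                  branch 1.1.1.1.2 (add !(p5 && p4), !(p2 || !p2)):
                    !(p2 || !p2): α-rule — add !p2, !!p2.
                    × closes — contains both p2 and !p2.
              branch 1.1.1.2 (add !p2, !p6):
                ((p5 && p4) == (p2 || !p2)): β-rule — branch into (p5 && p4), (p2 || !p2)  //  !(p5 && p4), !(p2 || !p2).
                  branch 1.1.1.2.1 (add (p5 && p4), (p2 || !p2)):
                    (p5 && p4): α-rule — add p5, p4.
                    (p2 || !p2): β-rule — branch into p2  //  !p2.
                      branch 1.1.1.2.1.1 (add p2):
                        × closes — contains both p2 and !p2.
                      branch 1.1.1.2.1.2 (add !p2):
                        ○ open, literals {p2=0, p3=0, p4=1, p5=1, p6=0}.
                  branch 1.1.1.2.2 (add !(p5 && p4), !(p2 || !p2)):
                    !(p2 || !p2): α-rule — add !p2, !!p2.
                    × closes — contains both p2 and !p2.
          branch 1.1.2 (add !p2):
            !(p2 == !p6): β-rule — branch into p2, !!p6  //  !p2, !p6.
              branch 1.1.2.1 (add p2, !!p6):
                × closes — contains both p2 and !p2.
              branch 1.1.2.2 (add !p2, !p6):
                ((p5 && p4) == (p2 || !p2)): β-rule — branch into (p5 && p4), (p2 || !p2)  //  !(p5 && p4), !(p2 || !p2).
                  branch 1.1.2.2.1 (add (p5 && p4), (p2 || !p2)):
                    (p5 && p4): α-rule — add p5, p4.
                    (p2 || !p2): β-rule — branch into p2  //  !p2.
                      branch 1.1.2.2.1.1 (add p2):
                        × closes — contains both p2 and !p2.
                      branch 1.1.2.2.1.2 (add !p2):
                        ○ open, literals {p2=0, p3=0, p4=1, p5=1, p6=0}.
                  branch 1.1.2.2.2 (add !(p5 && p4), !(p2 || !p2)):
                    !(p2 || !p2): α-rule — add !p2, !!p2.
                    × closes — contains both p2 and !p2.
      branch 1.2 (add p4):
        (p3 -> !p2): β-rule — branch into !p3  //  !p2.
          branch 1.2.1 (add !p3):
            !(p2 == !p6): β-rule — branch into p2, !!p6  //  !p2, !p6.
              branch 1.2.1.1 (add p2, !!p6):
                ○ open, literals {p2=1, p3=0, p4=1, p6=1}.
              branch 1.2.1.2 (add !p2, !p6):
                ○ open, literals {p2=0, p3=0, p4=1, p6=0}.
          branch 1.2.2 (add !p2):
            !(p2 == !p6): β-rule — branch into p2, !!p6  //  !p2, !p6.
              branch 1.2.2.1 (add p2, !!p6):
                × closes — contains both p2 and !p2.
              branch 1.2.2.2 (add !p2, !p6):
                ○ open, literals {p2=0, p3=0, p4=1, p6=0}.
  branch 2 (add !(p3 -> !p2), ((p2 == !p6) || p3)):
    !(p3 -> !p2): α-rule — add p3, !!p2.
    (((p5 && p4) == (p2 || !p2)) || p4): β-rule — branch into ((p5 && p4) == (p2 || !p2))  //  p4.
      branch 2.1 (add ((p5 && p4) == (p2 || !p2))):
        ((p2 == !p6) || p3): β-rule — branch into (p2 == !p6)  //  p3.
          branch 2.1.1 (add (p2 == !p6)):
            ((p5 && p4) == (p2 || !p2)): β-rule — branch into (p5 && p4), (p2 || !p2)  //  !(p5 && p4), !(p2 || !p2).
              branch 2.1.1.1 (add (p5 && p4), (p2 || !p2)):
                (p5 && p4): α-rule — add p5, p4.
                (p2 == !p6): β-rule — branch into p2, !p6  //  !p2, !!p6.
                  branch 2.1.1.1.1 (add p2, !p6):
                    (p2 || !p2): β-rule — branch into p2  //  !p2.
                      branch 2.1.1.1.1.1 (add p2):
                        ○ open, literals {p2=1, p3=1, p4=1, p5=1, p6=0}.
                      branch 2.1.1.1.1.2 (add !p2):
                        × closes — contains both p2 and !p2.
                  branch 2.1.1.1.2 (add !p2, !!p6):
                    × closes — contains both p2 and !p2.
              branch 2.1.1.2 (add !(p5 && p4), !(p2 || !p2)):
                !(p2 || !p2): α-rule — add !p2, !!p2.
                × closes — contains both p2 and !p2.
          branch 2.1.2 (add p3):
            ((p5 && p4) == (p2 || !p2)): β-rule — branch into (p5 && p4), (p2 || !p2)  //  !(p5 && p4), !(p2 || !p2).
              branch 2.1.2.1 (add (p5 && p4), (p2 || !p2)):
                (p5 && p4): α-rule — add p5, p4.
                (p2 || !p2): β-rule — branch into p2  //  !p2.
                  branch 2.1.2.1.1 (add p2):
                    ○ open, literals {p2=1, p3=1, p4=1, p5=1}.
                  branch 2.1.2.1.2 (add !p2):
                    × closes — contains both p2 and !p2.
              branch 2.1.2.2 (add !(p5 && p4), !(p2 || !p2)):
                !(p2 || !p2): α-rule — add !p2, !!p2.
                × closes — contains both p2 and !p2.
      branch 2.2 (add p4):
        ((p2 == !p6) || p3): β-rule — branch into (p2 == !p6)  //  p3.
          branch 2.2.1 (add (p2 == !p6)):
            (p2 == !p6): β-rule — branch into p2, !p6  //  !p2, !!p6.
              branch 2.2.1.1 (add p2, !p6):
                ○ open, literals {p2=1, p3=1, p4=1, p6=0}.
              branch 2.2.1.2 (add !p2, !!p6):
                × closes — contains both p2 and !p2.
          branch 2.2.2 (add p3):
            ○ open, literals {p2=1, p3=1, p4=1}.
14 branches closed, 10 open.
Each open branch fixes some atoms; the unmentioned ones are free. Counting distinct full assignments: branch {p2=1, p3=0, p4=1, p5=1, p6=1} (p1) contributes 2 new; branch {p2=0, p3=0, p4=1, p5=1, p6=0} (p1) contributes 2 new; branch {p2=0, p3=0, p4=1, p5=1, p6=0} (p1) contributes 0 new; branch {p2=1, p3=0, p4=1, p6=1} (p1, p5) contributes 2 new; branch {p2=0, p3=0, p4=1, p6=0} (p1, p5) contributes 2 new; branch {p2=0, p3=0, p4=1, p6=0} (p1, p5) contributes 0 new; branch {p2=1, p3=1, p4=1, p5=1, p6=0} (p1) contributes 2 new; branch {p2=1, p3=1, p4=1, p5=1} (p1, p6) contributes 2 new; branch {p2=1, p3=1, p4=1, p6=0} (p1, p5) contributes 2 new; branch {p2=1, p3=1, p4=1} (p1, p6, p5) contributes 2 new. Total: 16.

16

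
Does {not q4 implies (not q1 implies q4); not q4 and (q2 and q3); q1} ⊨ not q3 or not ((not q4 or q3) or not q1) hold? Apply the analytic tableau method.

No

Initial set: {T (not q4 implies (not q1 implies q4)); T (not q4 and (q2 and q3)); T q1; F (not q3 or not ((not q4 or q3) or not q1))}.
T (not q4 and (q2 and q3)): α-rule — add T not q4, T (q2 and q3).
F (not q3 or not ((not q4 or q3) or not q1)): α-rule — add F not q3, F not ((not q4 or q3) or not q1).
T (q2 and q3): α-rule — add T q2, T q3.
T (not q4 implies (not q1 implies q4)): β-rule — branch into F not q4  //  T (not q1 implies q4).
  branch 1 (add F not q4):
    × closes — contains both q4 and not q4.
  branch 2 (add T (not q1 implies q4)):
    F not ((not q4 or q3) or not q1): β-rule — branch into T (not q4 or q3)  //  T not q1.
      branch 2.1 (add T (not q4 or q3)):
        T (not q1 implies q4): β-rule — branch into F not q1  //  T q4.
          branch 2.1.1 (add F not q1):
            T (not q4 or q3): β-rule — branch into T not q4  //  T q3.
              branch 2.1.1.1 (add T not q4):
                ○ open, literals {q1=T, q2=T, q3=T, q4=F}.
              branch 2.1.1.2 (add T q3):
                ○ open, literals {q1=T, q2=T, q3=T, q4=F}.
          branch 2.1.2 (add T q4):
            × closes — contains both q4 and not q4.
      branch 2.2 (add T not q1):
        × closes — contains both q1 and not q1.
3 branches closed, 2 open.
An open branch gives a countermodel: q1=T, q2=T, q3=T, q4=F (unmentioned atoms arbitrary); the premises hold there but the conclusion fails.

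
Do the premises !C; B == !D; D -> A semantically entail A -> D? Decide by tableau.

No

Initial set: {!C; (B == !D); (D -> A); !(A -> D)}.
!(A -> D): α-rule — add A, !D.
(B == !D): β-rule — branch into B, !D  //  !B, !!D.
  branch 1 (add B, !D):
    (D -> A): β-rule — branch into !D  //  A.
      branch 1.1 (add !D):
        ○ open, literals {A=T, B=T, C=F, D=F}.
      branch 1.2 (add A):
        ○ open, literals {A=T, B=T, C=F, D=F}.
  branch 2 (add !B, !!D):
    × closes — contains both D and !D.
1 branch closed, 2 open.
An open branch gives a countermodel: A=T, B=T, C=F, D=F (unmentioned atoms arbitrary); the premises hold there but the conclusion fails.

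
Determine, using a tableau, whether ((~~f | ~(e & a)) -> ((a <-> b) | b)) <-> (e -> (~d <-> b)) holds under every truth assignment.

Assume the negation and expand:
Initial set: {~(((~~f | ~(e & a)) -> ((a <-> b) | b)) <-> (e -> (~d <-> b)))}.
~(((~~f | ~(e & a)) -> ((a <-> b) | b)) <-> (e -> (~d <-> b))): β-rule — branch into ((~~f | ~(e & a)) -> ((a <-> b) | b)), ~(e -> (~d <-> b))  //  ~((~~f | ~(e & a)) -> ((a <-> b) | b)), (e -> (~d <-> b)).
  branch 1 (add ((~~f | ~(e & a)) -> ((a <-> b) | b)), ~(e -> (~d <-> b))):
    ~(e -> (~d <-> b)): α-rule — add e, ~(~d <-> b).
    ((~~f | ~(e & a)) -> ((a <-> b) | b)): β-rule — branch into ~(~~f | ~(e & a))  //  ((a <-> b) | b).
      branch 1.1 (add ~(~~f | ~(e & a))):
        ~(~~f | ~(e & a)): α-rule — add ~~~f, ~~(e & a).
        ~~~f: drop double negation, giving ~f.
        ~~(e & a): α-rule — add e, a.
        ~(~d <-> b): β-rule — branch into ~d, ~b  //  ~~d, b.
          branch 1.1.1 (add ~d, ~b):
            ○ open, literals {a=true, b=false, d=false, e=true, f=false}.
          branch 1.1.2 (add ~~d, b):
            ○ open, literals {a=true, b=true, d=true, e=true, f=false}.
      branch 1.2 (add ((a <-> b) | b)):
        ~(~d <-> b): β-rule — branch into ~d, ~b  //  ~~d, b.
          branch 1.2.1 (add ~d, ~b):
            ((a <-> b) | b): β-rule — branch into (a <-> b)  //  b.
              branch 1.2.1.1 (add (a <-> b)):
                (a <-> b): β-rule — branch into a, b  //  ~a, ~b.
                  branch 1.2.1.1.1 (add a, b):
                    × closes — contains both b and ~b.
                  branch 1.2.1.1.2 (add ~a, ~b):
                    ○ open, literals {a=false, b=false, d=false, e=true}.
              branch 1.2.1.2 (add b):
                × closes — contains both b and ~b.
          branch 1.2.2 (add ~~d, b):
            ((a <-> b) | b): β-rule — branch into (a <-> b)  //  b.
              branch 1.2.2.1 (add (a <-> b)):
                (a <-> b): β-rule — branch into a, b  //  ~a, ~b.
                  branch 1.2.2.1.1 (add a, b):
                    ○ open, literals {a=true, b=true, d=true, e=true}.
                  branch 1.2.2.1.2 (add ~a, ~b):
                    × closes — contains both b and ~b.
              branch 1.2.2.2 (add b):
                ○ open, literals {b=true, d=true, e=true}.
  branch 2 (add ~((~~f | ~(e & a)) -> ((a <-> b) | b)), (e -> (~d <-> b))):
    ~((~~f | ~(e & a)) -> ((a <-> b) | b)): α-rule — add (~~f | ~(e & a)), ~((a <-> b) | b).
    ~((a <-> b) | b): α-rule — add ~(a <-> b), ~b.
    (e -> (~d <-> b)): β-rule — branch into ~e  //  (~d <-> b).
      branch 2.1 (add ~e):
        (~~f | ~(e & a)): β-rule — branch into ~~f  //  ~(e & a).
          branch 2.1.1 (add ~~f):
            ~~f: drop double negation, giving f.
            ~(a <-> b): β-rule — branch into a, ~b  //  ~a, b.
              branch 2.1.1.1 (add a, ~b):
                ○ open, literals {a=true, b=false, e=false, f=true}.
              branch 2.1.1.2 (add ~a, b):
                × closes — contains both b and ~b.
          branch 2.1.2 (add ~(e & a)):
            ~(a <-> b): β-rule — branch into a, ~b  //  ~a, b.
              branch 2.1.2.1 (add a, ~b):
                ~(e & a): β-rule — branch into ~e  //  ~a.
                  branch 2.1.2.1.1 (add ~e):
                    ○ open, literals {a=true, b=false, e=false}.
                  branch 2.1.2.1.2 (add ~a):
                    × closes — contains both a and ~a.
              branch 2.1.2.2 (add ~a, b):
                × closes — contains both b and ~b.
      branch 2.2 (add (~d <-> b)):
        (~~f | ~(e & a)): β-rule — branch into ~~f  //  ~(e & a).
          branch 2.2.1 (add ~~f):
            ~~f: drop double negation, giving f.
            ~(a <-> b): β-rule — branch into a, ~b  //  ~a, b.
              branch 2.2.1.1 (add a, ~b):
                (~d <-> b): β-rule — branch into ~d, b  //  ~~d, ~b.
                  branch 2.2.1.1.1 (add ~d, b):
                    × closes — contains both b and ~b.
                  branch 2.2.1.1.2 (add ~~d, ~b):
                    ○ open, literals {a=true, b=false, d=true, f=true}.
              branch 2.2.1.2 (add ~a, b):
                × closes — contains both b and ~b.
          branch 2.2.2 (add ~(e & a)):
            ~(a <-> b): β-rule — branch into a, ~b  //  ~a, b.
              branch 2.2.2.1 (add a, ~b):
                (~d <-> b): β-rule — branch into ~d, b  //  ~~d, ~b.
                  branch 2.2.2.1.1 (add ~d, b):
                    × closes — contains both b and ~b.
                  branch 2.2.2.1.2 (add ~~d, ~b):
                    ~(e & a): β-rule — branch into ~e  //  ~a.
                      branch 2.2.2.1.2.1 (add ~e):
                        ○ open, literals {a=true, b=false, d=true, e=false}.
                      branch 2.2.2.1.2.2 (add ~a):
                        × closes — contains both a and ~a.
              branch 2.2.2.2 (add ~a, b):
                × closes — contains both b and ~b.
11 branches closed, 9 open.
An open branch gives a countermodel: a=true, b=false, d=false, e=true, f=false (unmentioned atoms arbitrary); under it the original formula is false.

Not valid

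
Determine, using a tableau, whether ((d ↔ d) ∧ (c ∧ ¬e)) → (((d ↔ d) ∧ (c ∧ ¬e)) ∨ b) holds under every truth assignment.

Assume the negation and expand:
Initial set: {¬(((d ↔ d) ∧ (c ∧ ¬e)) → (((d ↔ d) ∧ (c ∧ ¬e)) ∨ b))}.
¬(((d ↔ d) ∧ (c ∧ ¬e)) → (((d ↔ d) ∧ (c ∧ ¬e)) ∨ b)): α-rule — add ((d ↔ d) ∧ (c ∧ ¬e)), ¬(((d ↔ d) ∧ (c ∧ ¬e)) ∨ b).
((d ↔ d) ∧ (c ∧ ¬e)): α-rule — add (d ↔ d), (c ∧ ¬e).
¬(((d ↔ d) ∧ (c ∧ ¬e)) ∨ b): α-rule — add ¬((d ↔ d) ∧ (c ∧ ¬e)), ¬b.
(c ∧ ¬e): α-rule — add c, ¬e.
(d ↔ d): β-rule — branch into d, d  //  ¬d, ¬d.
  branch 1 (add d, d):
    ¬((d ↔ d) ∧ (c ∧ ¬e)): β-rule — branch into ¬(d ↔ d)  //  ¬(c ∧ ¬e).
      branch 1.1 (add ¬(d ↔ d)):
        ¬(d ↔ d): β-rule — branch into d, ¬d  //  ¬d, d.
          branch 1.1.1 (add d, ¬d):
            × closes — contains both d and ¬d.
          branch 1.1.2 (add ¬d, d):
            × closes — contains both d and ¬d.
      branch 1.2 (add ¬(c ∧ ¬e)):
        ¬(c ∧ ¬e): β-rule — branch into ¬c  //  ¬¬e.
          branch 1.2.1 (add ¬c):
            × closes — contains both c and ¬c.
          branch 1.2.2 (add ¬¬e):
            × closes — contains both e and ¬e.
  branch 2 (add ¬d, ¬d):
    ¬((d ↔ d) ∧ (c ∧ ¬e)): β-rule — branch into ¬(d ↔ d)  //  ¬(c ∧ ¬e).
      branch 2.1 (add ¬(d ↔ d)):
        ¬(d ↔ d): β-rule — branch into d, ¬d  //  ¬d, d.
          branch 2.1.1 (add d, ¬d):
            × closes — contains both d and ¬d.
          branch 2.1.2 (add ¬d, d):
            × closes — contains both d and ¬d.
      branch 2.2 (add ¬(c ∧ ¬e)):
        ¬(c ∧ ¬e): β-rule — branch into ¬c  //  ¬¬e.
          branch 2.2.1 (add ¬c):
            × closes — contains both c and ¬c.
          branch 2.2.2 (add ¬¬e):
            × closes — contains both e and ¬e.
All 8 branches close.
Every branch closed, so the negation is unsatisfiable and the formula is valid.

Valid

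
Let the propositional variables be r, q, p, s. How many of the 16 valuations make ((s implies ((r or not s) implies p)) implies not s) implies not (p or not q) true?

Initial set: {T (((s implies ((r or not s) implies p)) implies not s) implies not (p or not q))}.
T (((s implies ((r or not s) implies p)) implies not s) implies not (p or not q)): β-rule — branch into F ((s implies ((r or not s) implies p)) implies not s)  //  T not (p or not q).
  branch 1 (add F ((s implies ((r or not s) implies p)) implies not s)):
    F ((s implies ((r or not s) implies p)) implies not s): α-rule — add T (s implies ((r or not s) implies p)), F not s.
    T (s implies ((r or not s) implies p)): β-rule — branch into F s  //  T ((r or not s) implies p).
      branch 1.1 (add F s):
        × closes — contains both s and not s.
      branch 1.2 (add T ((r or not s) implies p)):
        T ((r or not s) implies p): β-rule — branch into F (r or not s)  //  T p.
          branch 1.2.1 (add F (r or not s)):
            F (r or not s): α-rule — add F r, F not s.
            ○ open, literals {r=F, s=T}.
          branch 1.2.2 (add T p):
            ○ open, literals {p=T, s=T}.
  branch 2 (add T not (p or not q)):
    T not (p or not q): α-rule — add F p, F not q.
    ○ open, literals {p=F, q=T}.
1 branch closed, 3 open.
Each open branch fixes some atoms; the unmentioned ones are free. Counting distinct full assignments: branch {r=F, s=T} (q, p) contributes 4 new; branch {p=T, s=T} (r, q) contributes 2 new; branch {p=F, q=T} (r, s) contributes 3 new. Total: 9.

9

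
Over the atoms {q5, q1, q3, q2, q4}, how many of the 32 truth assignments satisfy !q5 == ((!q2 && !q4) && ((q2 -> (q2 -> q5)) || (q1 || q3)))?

Initial set: {(!q5 == ((!q2 && !q4) && ((q2 -> (q2 -> q5)) || (q1 || q3))))}.
(!q5 == ((!q2 && !q4) && ((q2 -> (q2 -> q5)) || (q1 || q3)))): β-rule — branch into !q5, ((!q2 && !q4) && ((q2 -> (q2 -> q5)) || (q1 || q3)))  //  !!q5, !((!q2 && !q4) && ((q2 -> (q2 -> q5)) || (q1 || q3))).
  branch 1 (add !q5, ((!q2 && !q4) && ((q2 -> (q2 -> q5)) || (q1 || q3)))):
    ((!q2 && !q4) && ((q2 -> (q2 -> q5)) || (q1 || q3))): α-rule — add (!q2 && !q4), ((q2 -> (q2 -> q5)) || (q1 || q3)).
    (!q2 && !q4): α-rule — add !q2, !q4.
    ((q2 -> (q2 -> q5)) || (q1 || q3)): β-rule — branch into (q2 -> (q2 -> q5))  //  (q1 || q3).
      branch 1.1 (add (q2 -> (q2 -> q5))):
        (q2 -> (q2 -> q5)): β-rule — branch into !q2  //  (q2 -> q5).
          branch 1.1.1 (add !q2):
            ○ open, literals {q2=0, q4=0, q5=0}.
          branch 1.1.2 (add (q2 -> q5)):
            (q2 -> q5): β-rule — branch into !q2  //  q5.
              branch 1.1.2.1 (add !q2):
                ○ open, literals {q2=0, q4=0, q5=0}.
              branch 1.1.2.2 (add q5):
                × closes — contains both q5 and !q5.
      branch 1.2 (add (q1 || q3)):
        (q1 || q3): β-rule — branch into q1  //  q3.
          branch 1.2.1 (add q1):
            ○ open, literals {q1=1, q2=0, q4=0, q5=0}.
          branch 1.2.2 (add q3):
            ○ open, literals {q2=0, q3=1, q4=0, q5=0}.
  branch 2 (add !!q5, !((!q2 && !q4) && ((q2 -> (q2 -> q5)) || (q1 || q3)))):
    !((!q2 && !q4) && ((q2 -> (q2 -> q5)) || (q1 || q3))): β-rule — branch into !(!q2 && !q4)  //  !((q2 -> (q2 -> q5)) || (q1 || q3)).
      branch 2.1 (add !(!q2 && !q4)):
        !(!q2 && !q4): β-rule — branch into !!q2  //  !!q4.
          branch 2.1.1 (add !!q2):
            ○ open, literals {q2=1, q5=1}.
          branch 2.1.2 (add !!q4):
            ○ open, literals {q4=1, q5=1}.
      branch 2.2 (add !((q2 -> (q2 -> q5)) || (q1 || q3))):
        !((q2 -> (q2 -> q5)) || (q1 || q3)): α-rule — add !(q2 -> (q2 -> q5)), !(q1 || q3).
        !(q2 -> (q2 -> q5)): α-rule — add q2, !(q2 -> q5).
        !(q1 || q3): α-rule — add !q1, !q3.
        !(q2 -> q5): α-rule — add q2, !q5.
        × closes — contains both q5 and !q5.
2 branches closed, 6 open.
Each open branch fixes some atoms; the unmentioned ones are free. Counting distinct full assignments: branch {q2=0, q4=0, q5=0} (q1, q3) contributes 4 new; branch {q2=0, q4=0, q5=0} (q1, q3) contributes 0 new; branch {q1=1, q2=0, q4=0, q5=0} (q3) contributes 0 new; branch {q2=0, q3=1, q4=0, q5=0} (q1) contributes 0 new; branch {q2=1, q5=1} (q1, q3, q4) contributes 8 new; branch {q4=1, q5=1} (q1, q3, q2) contributes 4 new. Total: 16.

16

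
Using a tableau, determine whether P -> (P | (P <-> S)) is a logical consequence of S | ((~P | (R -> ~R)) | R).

Initial set: {(S | ((~P | (R -> ~R)) | R)); ~(P -> (P | (P <-> S)))}.
~(P -> (P | (P <-> S))): α-rule — add P, ~(P | (P <-> S)).
~(P | (P <-> S)): α-rule — add ~P, ~(P <-> S).
× closes — contains both P and ~P.
All 1 branch closes.
Every branch closed, so the premises entail the conclusion.

Yes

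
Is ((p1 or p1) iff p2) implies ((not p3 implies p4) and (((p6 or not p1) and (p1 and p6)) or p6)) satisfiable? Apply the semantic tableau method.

Initial set: {T (((p1 or p1) iff p2) implies ((not p3 implies p4) and (((p6 or not p1) and (p1 and p6)) or p6)))}.
T (((p1 or p1) iff p2) implies ((not p3 implies p4) and (((p6 or not p1) and (p1 and p6)) or p6))): β-rule — branch into F ((p1 or p1) iff p2)  //  T ((not p3 implies p4) and (((p6 or not p1) and (p1 and p6)) or p6)).
  branch 1 (add F ((p1 or p1) iff p2)):
    F ((p1 or p1) iff p2): β-rule — branch into T (p1 or p1), F p2  //  F (p1 or p1), T p2.
      branch 1.1 (add T (p1 or p1), F p2):
        T (p1 or p1): β-rule — branch into T p1  //  T p1.
          branch 1.1.1 (add T p1):
            ○ open, literals {p1=T, p2=F}.
          branch 1.1.2 (add T p1):
            ○ open, literals {p1=T, p2=F}.
      branch 1.2 (add F (p1 or p1), T p2):
        F (p1 or p1): α-rule — add F p1, F p1.
        ○ open, literals {p1=F, p2=T}.
  branch 2 (add T ((not p3 implies p4) and (((p6 or not p1) and (p1 and p6)) or p6))):
    T ((not p3 implies p4) and (((p6 or not p1) and (p1 and p6)) or p6)): α-rule — add T (not p3 implies p4), T (((p6 or not p1) and (p1 and p6)) or p6).
    T (not p3 implies p4): β-rule — branch into F not p3  //  T p4.
      branch 2.1 (add F not p3):
        T (((p6 or not p1) and (p1 and p6)) or p6): β-rule — branch into T ((p6 or not p1) and (p1 and p6))  //  T p6.
          branch 2.1.1 (add T ((p6 or not p1) and (p1 and p6))):
            T ((p6 or not p1) and (p1 and p6)): α-rule — add T (p6 or not p1), T (p1 and p6).
            T (p1 and p6): α-rule — add T p1, T p6.
            T (p6 or not p1): β-rule — branch into T p6  //  T not p1.
              branch 2.1.1.1 (add T p6):
                ○ open, literals {p1=T, p3=T, p6=T}.
              branch 2.1.1.2 (add T not p1):
                × closes — contains both p1 and not p1.
          branch 2.1.2 (add T p6):
            ○ open, literals {p3=T, p6=T}.
      branch 2.2 (add T p4):
        T (((p6 or not p1) and (p1 and p6)) or p6): β-rule — branch into T ((p6 or not p1) and (p1 and p6))  //  T p6.
          branch 2.2.1 (add T ((p6 or not p1) and (p1 and p6))):
            T ((p6 or not p1) and (p1 and p6)): α-rule — add T (p6 or not p1), T (p1 and p6).
            T (p1 and p6): α-rule — add T p1, T p6.
            T (p6 or not p1): β-rule — branch into T p6  //  T not p1.
              branch 2.2.1.1 (add T p6):
                ○ open, literals {p1=T, p4=T, p6=T}.
              branch 2.2.1.2 (add T not p1):
                × closes — contains both p1 and not p1.
          branch 2.2.2 (add T p6):
            ○ open, literals {p4=T, p6=T}.
2 branches closed, 7 open.
An open branch gives a satisfying assignment: p1=T, p2=F.

Satisfiable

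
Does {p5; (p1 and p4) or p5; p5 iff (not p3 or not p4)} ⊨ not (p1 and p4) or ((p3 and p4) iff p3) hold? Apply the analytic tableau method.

Initial set: {p5; ((p1 and p4) or p5); (p5 iff (not p3 or not p4)); not (not (p1 and p4) or ((p3 and p4) iff p3))}.
not (not (p1 and p4) or ((p3 and p4) iff p3)): α-rule — add not not (p1 and p4), not ((p3 and p4) iff p3).
not not (p1 and p4): α-rule — add p1, p4.
((p1 and p4) or p5): β-rule — branch into (p1 and p4)  //  p5.
  branch 1 (add (p1 and p4)):
    (p1 and p4): α-rule — add p1, p4.
    (p5 iff (not p3 or not p4)): β-rule — branch into p5, (not p3 or not p4)  //  not p5, not (not p3 or not p4).
      branch 1.1 (add p5, (not p3 or not p4)):
        not ((p3 and p4) iff p3): β-rule — branch into (p3 and p4), not p3  //  not (p3 and p4), p3.
          branch 1.1.1 (add (p3 and p4), not p3):
            (p3 and p4): α-rule — add p3, p4.
            × closes — contains both p3 and not p3.
          branch 1.1.2 (add not (p3 and p4), p3):
            (not p3 or not p4): β-rule — branch into not p3  //  not p4.
              branch 1.1.2.1 (add not p3):
                × closes — contains both p3 and not p3.
              branch 1.1.2.2 (add not p4):
                × closes — contains both p4 and not p4.
      branch 1.2 (add not p5, not (not p3 or not p4)):
        × closes — contains both p5 and not p5.
  branch 2 (add p5):
    (p5 iff (not p3 or not p4)): β-rule — branch into p5, (not p3 or not p4)  //  not p5, not (not p3 or not p4).
      branch 2.1 (add p5, (not p3 or not p4)):
        not ((p3 and p4) iff p3): β-rule — branch into (p3 and p4), not p3  //  not (p3 and p4), p3.
          branch 2.1.1 (add (p3 and p4), not p3):
            (p3 and p4): α-rule — add p3, p4.
            × closes — contains both p3 and not p3.
          branch 2.1.2 (add not (p3 and p4), p3):
            (not p3 or not p4): β-rule — branch into not p3  //  not p4.
              branch 2.1.2.1 (add not p3):
                × closes — contains both p3 and not p3.
              branch 2.1.2.2 (add not p4):
                × closes — contains both p4 and not p4.
      branch 2.2 (add not p5, not (not p3 or not p4)):
        × closes — contains both p5 and not p5.
All 8 branches close.
Every branch closed, so the premises entail the conclusion.

Yes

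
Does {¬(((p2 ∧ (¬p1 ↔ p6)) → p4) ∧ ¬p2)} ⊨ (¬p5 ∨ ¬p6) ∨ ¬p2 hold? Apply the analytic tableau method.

No

Initial set: {T ¬(((p2 ∧ (¬p1 ↔ p6)) → p4) ∧ ¬p2); F ((¬p5 ∨ ¬p6) ∨ ¬p2)}.
F ((¬p5 ∨ ¬p6) ∨ ¬p2): α-rule — add F (¬p5 ∨ ¬p6), F ¬p2.
F (¬p5 ∨ ¬p6): α-rule — add F ¬p5, F ¬p6.
T ¬(((p2 ∧ (¬p1 ↔ p6)) → p4) ∧ ¬p2): β-rule — branch into F ((p2 ∧ (¬p1 ↔ p6)) → p4)  //  F ¬p2.
  branch 1 (add F ((p2 ∧ (¬p1 ↔ p6)) → p4)):
    F ((p2 ∧ (¬p1 ↔ p6)) → p4): α-rule — add T (p2 ∧ (¬p1 ↔ p6)), F p4.
    T (p2 ∧ (¬p1 ↔ p6)): α-rule — add T p2, T (¬p1 ↔ p6).
    T (¬p1 ↔ p6): β-rule — branch into T ¬p1, T p6  //  F ¬p1, F p6.
      branch 1.1 (add T ¬p1, T p6):
        ○ open, literals {p1=0, p2=1, p4=0, p5=1, p6=1}.
      branch 1.2 (add F ¬p1, F p6):
        × closes — contains both p6 and ¬p6.
  branch 2 (add F ¬p2):
    ○ open, literals {p2=1, p5=1, p6=1}.
1 branch closed, 2 open.
An open branch gives a countermodel: p1=0, p2=1, p4=0, p5=1, p6=1 (unmentioned atoms arbitrary); the premises hold there but the conclusion fails.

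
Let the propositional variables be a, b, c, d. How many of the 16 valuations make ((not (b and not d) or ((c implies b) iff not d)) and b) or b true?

8

Initial set: {(((not (b and not d) or ((c implies b) iff not d)) and b) or b)}.
(((not (b and not d) or ((c implies b) iff not d)) and b) or b): β-rule — branch into ((not (b and not d) or ((c implies b) iff not d)) and b)  //  b.
  branch 1 (add ((not (b and not d) or ((c implies b) iff not d)) and b)):
    ((not (b and not d) or ((c implies b) iff not d)) and b): α-rule — add (not (b and not d) or ((c implies b) iff not d)), b.
    (not (b and not d) or ((c implies b) iff not d)): β-rule — branch into not (b and not d)  //  ((c implies b) iff not d).
      branch 1.1 (add not (b and not d)):
        not (b and not d): β-rule — branch into not b  //  not not d.
          branch 1.1.1 (add not b):
            × closes — contains both b and not b.
          branch 1.1.2 (add not not d):
            ○ open, literals {b=1, d=1}.
      branch 1.2 (add ((c implies b) iff not d)):
        ((c implies b) iff not d): β-rule — branch into (c implies b), not d  //  not (c implies b), not not d.
          branch 1.2.1 (add (c implies b), not d):
            (c implies b): β-rule — branch into not c  //  b.
              branch 1.2.1.1 (add not c):
                ○ open, literals {b=1, c=0, d=0}.
              branch 1.2.1.2 (add b):
                ○ open, literals {b=1, d=0}.
          branch 1.2.2 (add not (c implies b), not not d):
            not (c implies b): α-rule — add c, not b.
            × closes — contains both b and not b.
  branch 2 (add b):
    ○ open, literals {b=1}.
2 branches closed, 4 open.
Each open branch fixes some atoms; the unmentioned ones are free. Counting distinct full assignments: branch {b=1, d=1} (a, c) contributes 4 new; branch {b=1, c=0, d=0} (a) contributes 2 new; branch {b=1, d=0} (a, c) contributes 2 new; branch {b=1} (a, c, d) contributes 0 new. Total: 8.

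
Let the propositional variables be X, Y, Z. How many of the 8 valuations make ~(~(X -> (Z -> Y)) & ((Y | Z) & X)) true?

7

Initial set: {~(~(X -> (Z -> Y)) & ((Y | Z) & X))}.
~(~(X -> (Z -> Y)) & ((Y | Z) & X)): β-rule — branch into ~~(X -> (Z -> Y))  //  ~((Y | Z) & X).
  branch 1 (add ~~(X -> (Z -> Y))):
    ~~(X -> (Z -> Y)): β-rule — branch into ~X  //  (Z -> Y).
      branch 1.1 (add ~X):
        ○ open, literals {X=false}.
      branch 1.2 (add (Z -> Y)):
        (Z -> Y): β-rule — branch into ~Z  //  Y.
          branch 1.2.1 (add ~Z):
            ○ open, literals {Z=false}.
          branch 1.2.2 (add Y):
            ○ open, literals {Y=true}.
  branch 2 (add ~((Y | Z) & X)):
    ~((Y | Z) & X): β-rule — branch into ~(Y | Z)  //  ~X.
      branch 2.1 (add ~(Y | Z)):
        ~(Y | Z): α-rule — add ~Y, ~Z.
        ○ open, literals {Y=false, Z=false}.
      branch 2.2 (add ~X):
        ○ open, literals {X=false}.
0 branches closed, 5 open.
Each open branch fixes some atoms; the unmentioned ones are free. Counting distinct full assignments: branch {X=false} (Y, Z) contributes 4 new; branch {Z=false} (X, Y) contributes 2 new; branch {Y=true} (X, Z) contributes 1 new; branch {Y=false, Z=false} (X) contributes 0 new; branch {X=false} (Y, Z) contributes 0 new. Total: 7.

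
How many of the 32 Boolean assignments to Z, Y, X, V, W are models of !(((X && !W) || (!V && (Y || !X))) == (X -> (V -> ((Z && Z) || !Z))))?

Initial set: {!(((X && !W) || (!V && (Y || !X))) == (X -> (V -> ((Z && Z) || !Z))))}.
!(((X && !W) || (!V && (Y || !X))) == (X -> (V -> ((Z && Z) || !Z)))): β-rule — branch into ((X && !W) || (!V && (Y || !X))), !(X -> (V -> ((Z && Z) || !Z)))  //  !((X && !W) || (!V && (Y || !X))), (X -> (V -> ((Z && Z) || !Z))).
  branch 1 (add ((X && !W) || (!V && (Y || !X))), !(X -> (V -> ((Z && Z) || !Z)))):
    !(X -> (V -> ((Z && Z) || !Z))): α-rule — add X, !(V -> ((Z && Z) || !Z)).
    !(V -> ((Z && Z) || !Z)): α-rule — add V, !((Z && Z) || !Z).
    !((Z && Z) || !Z): α-rule — add !(Z && Z), !!Z.
    ((X && !W) || (!V && (Y || !X))): β-rule — branch into (X && !W)  //  (!V && (Y || !X)).
      branch 1.1 (add (X && !W)):
        (X && !W): α-rule — add X, !W.
        !(Z && Z): β-rule — branch into !Z  //  !Z.
          branch 1.1.1 (add !Z):
            × closes — contains both Z and !Z.
          branch 1.1.2 (add !Z):
            × closes — contains both Z and !Z.
      branch 1.2 (add (!V && (Y || !X))):
        (!V && (Y || !X)): α-rule — add !V, (Y || !X).
        × closes — contains both V and !V.
  branch 2 (add !((X && !W) || (!V && (Y || !X))), (X -> (V -> ((Z && Z) || !Z)))):
    !((X && !W) || (!V && (Y || !X))): α-rule — add !(X && !W), !(!V && (Y || !X)).
    (X -> (V -> ((Z && Z) || !Z))): β-rule — branch into !X  //  (V -> ((Z && Z) || !Z)).
      branch 2.1 (add !X):
        !(X && !W): β-rule — branch into !X  //  !!W.
          branch 2.1.1 (add !X):
            !(!V && (Y || !X)): β-rule — branch into !!V  //  !(Y || !X).
              branch 2.1.1.1 (add !!V):
                ○ open, literals {V=T, X=F}.
              branch 2.1.1.2 (add !(Y || !X)):
                !(Y || !X): α-rule — add !Y, !!X.
                × closes — contains both X and !X.
          branch 2.1.2 (add !!W):
            !(!V && (Y || !X)): β-rule — branch into !!V  //  !(Y || !X).
              branch 2.1.2.1 (add !!V):
                ○ open, literals {V=T, W=T, X=F}.
              branch 2.1.2.2 (add !(Y || !X)):
                !(Y || !X): α-rule — add !Y, !!X.
                × closes — contains both X and !X.
      branch 2.2 (add (V -> ((Z && Z) || !Z))):
        !(X && !W): β-rule — branch into !X  //  !!W.
          branch 2.2.1 (add !X):
            !(!V && (Y || !X)): β-rule — branch into !!V  //  !(Y || !X).
              branch 2.2.1.1 (add !!V):
                (V -> ((Z && Z) || !Z)): β-rule — branch into !V  //  ((Z && Z) || !Z).
                  branch 2.2.1.1.1 (add !V):
                    × closes — contains both V and !V.
                  branch 2.2.1.1.2 (add ((Z && Z) || !Z)):
                    ((Z && Z) || !Z): β-rule — branch into (Z && Z)  //  !Z.
                      branch 2.2.1.1.2.1 (add (Z && Z)):
                        (Z && Z): α-rule — add Z, Z.
                        ○ open, literals {V=T, X=F, Z=T}.
                      branch 2.2.1.1.2.2 (add !Z):
                        ○ open, literals {V=T, X=F, Z=F}.
              branch 2.2.1.2 (add !(Y || !X)):
                !(Y || !X): α-rule — add !Y, !!X.
                × closes — contains both X and !X.
          branch 2.2.2 (add !!W):
            !(!V && (Y || !X)): β-rule — branch into !!V  //  !(Y || !X).
              branch 2.2.2.1 (add !!V):
                (V -> ((Z && Z) || !Z)): β-rule — branch into !V  //  ((Z && Z) || !Z).
                  branch 2.2.2.1.1 (add !V):
                    × closes — contains both V and !V.
                  branch 2.2.2.1.2 (add ((Z && Z) || !Z)):
                    ((Z && Z) || !Z): β-rule — branch into (Z && Z)  //  !Z.
                      branch 2.2.2.1.2.1 (add (Z && Z)):
                        (Z && Z): α-rule — add Z, Z.
                        ○ open, literals {V=T, W=T, Z=T}.
                      branch 2.2.2.1.2.2 (add !Z):
                        ○ open, literals {V=T, W=T, Z=F}.
              branch 2.2.2.2 (add !(Y || !X)):
                !(Y || !X): α-rule — add !Y, !!X.
                (V -> ((Z && Z) || !Z)): β-rule — branch into !V  //  ((Z && Z) || !Z).
                  branch 2.2.2.2.1 (add !V):
                    ○ open, literals {V=F, W=T, X=T, Y=F}.
                  branch 2.2.2.2.2 (add ((Z && Z) || !Z)):
                    ((Z && Z) || !Z): β-rule — branch into (Z && Z)  //  !Z.
                      branch 2.2.2.2.2.1 (add (Z && Z)):
                        (Z && Z): α-rule — add Z, Z.
                        ○ open, literals {W=T, X=T, Y=F, Z=T}.
                      branch 2.2.2.2.2.2 (add !Z):
                        ○ open, literals {W=T, X=T, Y=F, Z=F}.
8 branches closed, 9 open.
Each open branch fixes some atoms; the unmentioned ones are free. Counting distinct full assignments: branch {V=T, X=F} (Z, Y, W) contributes 8 new; branch {V=T, W=T, X=F} (Z, Y) contributes 0 new; branch {V=T, X=F, Z=T} (Y, W) contributes 0 new; branch {V=T, X=F, Z=F} (Y, W) contributes 0 new; branch {V=T, W=T, Z=T} (Y, X) contributes 2 new; branch {V=T, W=T, Z=F} (Y, X) contributes 2 new; branch {V=F, W=T, X=T, Y=F} (Z) contributes 2 new; branch {W=T, X=T, Y=F, Z=T} (V) contributes 0 new; branch {W=T, X=T, Y=F, Z=F} (V) contributes 0 new. Total: 14.

14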